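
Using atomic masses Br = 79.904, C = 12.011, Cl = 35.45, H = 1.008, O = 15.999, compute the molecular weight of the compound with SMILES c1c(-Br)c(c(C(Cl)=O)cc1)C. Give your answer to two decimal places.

233.49

Molecular formula: C8H6BrClO.
M = 1×79.904 + 8×12.011 + 1×35.45 + 6×1.008 + 1×15.999 = 233.49 g/mol.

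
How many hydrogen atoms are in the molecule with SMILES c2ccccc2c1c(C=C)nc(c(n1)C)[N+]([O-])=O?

11

Hydrogens are implicit in SMILES; fill each atom to its normal valence:
  5 × C (aromatic): 1 H each → 5
  5 × C (aromatic): no H
  2 × N (aromatic): no H
  1 × C: 3 H
  1 × C: 2 H
  1 × C: 1 H
  1 × N (charge +1): no H
  1 × O: no H
  1 × O (charge -1): no H
  Total hydrogens = 11.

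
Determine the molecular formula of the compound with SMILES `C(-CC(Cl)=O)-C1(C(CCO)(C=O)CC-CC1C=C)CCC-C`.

C18H29ClO3

Heavy atoms from the SMILES: 18 C, 1 Cl, 3 O.
Implicit hydrogens by atom environment:
  11 × C: 2 H each → 22
  3 × C: 1 H each → 3
  3 × C: no H
  2 × O: no H
  1 × C: 3 H
  1 × Cl: no H
  1 × O: 1 H
  Total hydrogens = 29.
Molecular formula: C18H29ClO3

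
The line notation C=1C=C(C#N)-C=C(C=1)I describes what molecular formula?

Heavy atoms from the SMILES: 7 C, 1 I, 1 N.
Implicit hydrogens by atom environment:
  4 × C (aromatic): 1 H each → 4
  2 × C (aromatic): no H
  1 × C: no H
  1 × I: no H
  1 × N: no H
  Total hydrogens = 4.
Molecular formula: C7H4IN

C7H4IN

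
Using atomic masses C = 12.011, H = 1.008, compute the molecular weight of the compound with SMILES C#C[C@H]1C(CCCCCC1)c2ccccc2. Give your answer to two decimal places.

Molecular formula: C16H20.
M = 16×12.011 + 20×1.008 = 212.34 g/mol.

212.34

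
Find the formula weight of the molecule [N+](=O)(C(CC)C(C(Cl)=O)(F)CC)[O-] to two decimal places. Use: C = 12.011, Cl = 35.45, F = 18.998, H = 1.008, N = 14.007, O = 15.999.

Molecular formula: C7H11ClFNO3.
M = 7×12.011 + 1×35.45 + 1×18.998 + 11×1.008 + 1×14.007 + 3×15.999 = 211.62 g/mol.

211.62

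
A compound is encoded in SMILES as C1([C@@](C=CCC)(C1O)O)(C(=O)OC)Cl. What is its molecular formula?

Heavy atoms from the SMILES: 9 C, 1 Cl, 4 O.
Implicit hydrogens by atom environment:
  3 × C: 1 H each → 3
  3 × C: no H
  2 × C: 3 H each → 6
  2 × O: 1 H each → 2
  2 × O: no H
  1 × C: 2 H
  1 × Cl: no H
  Total hydrogens = 13.
Molecular formula: C9H13ClO4

C9H13ClO4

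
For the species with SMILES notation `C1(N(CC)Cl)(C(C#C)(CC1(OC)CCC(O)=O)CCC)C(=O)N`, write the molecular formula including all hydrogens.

C16H25ClN2O4

Heavy atoms from the SMILES: 16 C, 1 Cl, 2 N, 4 O.
Implicit hydrogens by atom environment:
  6 × C: 2 H each → 12
  6 × C: no H
  3 × C: 3 H each → 9
  3 × O: no H
  1 × C: 1 H
  1 × Cl: no H
  1 × N: 2 H
  1 × N: no H
  1 × O: 1 H
  Total hydrogens = 25.
Molecular formula: C16H25ClN2O4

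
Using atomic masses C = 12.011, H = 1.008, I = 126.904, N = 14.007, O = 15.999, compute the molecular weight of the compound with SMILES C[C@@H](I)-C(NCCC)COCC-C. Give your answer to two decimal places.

Molecular formula: C10H22INO.
M = 10×12.011 + 22×1.008 + 1×126.904 + 1×14.007 + 1×15.999 = 299.20 g/mol.

299.20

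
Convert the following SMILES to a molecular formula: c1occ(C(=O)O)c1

Heavy atoms from the SMILES: 5 C, 3 O.
Implicit hydrogens by atom environment:
  3 × C (aromatic): 1 H each → 3
  1 × C (aromatic): no H
  1 × C: no H
  1 × O: 1 H
  1 × O (aromatic): no H
  1 × O: no H
  Total hydrogens = 4.
Molecular formula: C5H4O3

C5H4O3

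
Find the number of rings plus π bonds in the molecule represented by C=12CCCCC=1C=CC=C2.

Molecular formula from the SMILES: C10H12.
DoU = (2C + 2 + N − H − X)/2 = (2·10 + 2 + 0 − 12 − 0)/2 = 10/2 = 5.
(Structurally: 2 ring(s) + 3 π bond(s) = 5.)

5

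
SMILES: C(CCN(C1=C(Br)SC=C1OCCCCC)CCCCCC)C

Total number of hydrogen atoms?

34

Hydrogens are implicit in SMILES; fill each atom to its normal valence:
  12 × C: 2 H each → 24
  3 × C: 3 H each → 9
  3 × C (aromatic): no H
  1 × Br: no H
  1 × C (aromatic): 1 H
  1 × N: no H
  1 × O: no H
  1 × S (aromatic): no H
  Total hydrogens = 34.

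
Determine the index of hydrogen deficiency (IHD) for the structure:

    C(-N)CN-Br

Molecular formula from the SMILES: C2H7BrN2.
DoU = (2C + 2 + N − H − X)/2 = (2·2 + 2 + 2 − 7 − 1)/2 = 0/2 = 0.
(Structurally: 0 ring(s) + 0 π bond(s) = 0.)

0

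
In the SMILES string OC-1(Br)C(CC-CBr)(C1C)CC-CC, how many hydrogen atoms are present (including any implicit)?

Hydrogens are implicit in SMILES; fill each atom to its normal valence:
  6 × C: 2 H each → 12
  2 × Br: no H
  2 × C: 3 H each → 6
  2 × C: no H
  1 × C: 1 H
  1 × O: 1 H
  Total hydrogens = 20.

20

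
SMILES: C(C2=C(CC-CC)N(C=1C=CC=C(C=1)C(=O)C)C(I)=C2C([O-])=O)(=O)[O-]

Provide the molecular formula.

[C18H16INO5]2-

Heavy atoms from the SMILES: 18 C, 1 I, 1 N, 5 O.
Implicit hydrogens by atom environment:
  6 × C (aromatic): no H
  4 × C (aromatic): 1 H each → 4
  3 × C: 2 H each → 6
  3 × C: no H
  3 × O: no H
  2 × C: 3 H each → 6
  2 × O (charge -1): no H
  1 × I: no H
  1 × N (aromatic): no H
  Total hydrogens = 16.
Net charge -2.
Molecular formula: [C18H16INO5]2-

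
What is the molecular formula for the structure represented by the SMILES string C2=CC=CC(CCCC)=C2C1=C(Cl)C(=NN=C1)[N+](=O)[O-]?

Heavy atoms from the SMILES: 14 C, 1 Cl, 3 N, 2 O.
Implicit hydrogens by atom environment:
  5 × C (aromatic): 1 H each → 5
  5 × C (aromatic): no H
  3 × C: 2 H each → 6
  2 × N (aromatic): no H
  1 × C: 3 H
  1 × Cl: no H
  1 × N (charge +1): no H
  1 × O: no H
  1 × O (charge -1): no H
  Total hydrogens = 14.
Molecular formula: C14H14ClN3O2

C14H14ClN3O2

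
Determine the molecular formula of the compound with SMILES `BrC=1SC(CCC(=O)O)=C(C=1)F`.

C7H6BrFO2S

Heavy atoms from the SMILES: 1 Br, 7 C, 1 F, 2 O, 1 S.
Implicit hydrogens by atom environment:
  3 × C (aromatic): no H
  2 × C: 2 H each → 4
  1 × Br: no H
  1 × C (aromatic): 1 H
  1 × C: no H
  1 × F: no H
  1 × O: 1 H
  1 × O: no H
  1 × S (aromatic): no H
  Total hydrogens = 6.
Molecular formula: C7H6BrFO2S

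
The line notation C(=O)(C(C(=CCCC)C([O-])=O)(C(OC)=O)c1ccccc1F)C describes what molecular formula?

Heavy atoms from the SMILES: 17 C, 1 F, 5 O.
Implicit hydrogens by atom environment:
  5 × C: no H
  4 × C (aromatic): 1 H each → 4
  4 × O: no H
  3 × C: 3 H each → 9
  2 × C: 2 H each → 4
  2 × C (aromatic): no H
  1 × C: 1 H
  1 × F: no H
  1 × O (charge -1): no H
  Total hydrogens = 18.
Net charge -1.
Molecular formula: C17H18FO5-

C17H18FO5-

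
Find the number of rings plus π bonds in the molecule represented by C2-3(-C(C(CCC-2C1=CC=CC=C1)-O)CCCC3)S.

6

Molecular formula from the SMILES: C16H22OS.
DoU = (2C + 2 + N − H − X)/2 = (2·16 + 2 + 0 − 22 − 0)/2 = 12/2 = 6.
(Structurally: 3 ring(s) + 3 π bond(s) = 6.)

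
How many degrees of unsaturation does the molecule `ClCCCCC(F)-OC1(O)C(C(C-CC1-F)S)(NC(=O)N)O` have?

Molecular formula from the SMILES: C12H21ClF2N2O4S.
DoU = (2C + 2 + N − H − X)/2 = (2·12 + 2 + 2 − 21 − 3)/2 = 4/2 = 2.
(Structurally: 1 ring(s) + 1 π bond(s) = 2.)

2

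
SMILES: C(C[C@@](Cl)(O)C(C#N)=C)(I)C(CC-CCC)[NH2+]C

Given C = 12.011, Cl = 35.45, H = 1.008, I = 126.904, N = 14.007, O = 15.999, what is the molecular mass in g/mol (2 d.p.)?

385.69

Molecular formula: C13H23ClIN2O+.
M = 13×12.011 + 1×35.45 + 23×1.008 + 1×126.904 + 2×14.007 + 1×15.999 = 385.69 g/mol.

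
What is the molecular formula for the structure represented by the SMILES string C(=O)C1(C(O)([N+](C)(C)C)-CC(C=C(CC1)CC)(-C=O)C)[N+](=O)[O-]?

Heavy atoms from the SMILES: 16 C, 2 N, 5 O.
Implicit hydrogens by atom environment:
  5 × C: 3 H each → 15
  4 × C: 2 H each → 8
  4 × C: no H
  3 × C: 1 H each → 3
  3 × O: no H
  2 × N (charge +1): no H
  1 × O: 1 H
  1 × O (charge -1): no H
  Total hydrogens = 27.
Net charge +1.
Molecular formula: C16H27N2O5+

C16H27N2O5+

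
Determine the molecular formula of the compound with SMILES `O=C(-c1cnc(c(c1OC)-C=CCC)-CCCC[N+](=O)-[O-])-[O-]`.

C15H19N2O5-

Heavy atoms from the SMILES: 15 C, 2 N, 5 O.
Implicit hydrogens by atom environment:
  5 × C: 2 H each → 10
  4 × C (aromatic): no H
  3 × O: no H
  2 × C: 3 H each → 6
  2 × C: 1 H each → 2
  2 × O (charge -1): no H
  1 × C (aromatic): 1 H
  1 × C: no H
  1 × N (aromatic): no H
  1 × N (charge +1): no H
  Total hydrogens = 19.
Net charge -1.
Molecular formula: C15H19N2O5-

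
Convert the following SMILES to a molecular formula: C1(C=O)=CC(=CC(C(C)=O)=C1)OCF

Heavy atoms from the SMILES: 10 C, 1 F, 3 O.
Implicit hydrogens by atom environment:
  3 × C (aromatic): 1 H each → 3
  3 × C (aromatic): no H
  3 × O: no H
  1 × C: 3 H
  1 × C: 2 H
  1 × C: 1 H
  1 × C: no H
  1 × F: no H
  Total hydrogens = 9.
Molecular formula: C10H9FO3

C10H9FO3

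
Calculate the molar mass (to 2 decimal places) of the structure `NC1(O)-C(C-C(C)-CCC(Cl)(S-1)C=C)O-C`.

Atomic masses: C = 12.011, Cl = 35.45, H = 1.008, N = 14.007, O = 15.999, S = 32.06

265.80

Molecular formula: C11H20ClNO2S.
M = 11×12.011 + 1×35.45 + 20×1.008 + 1×14.007 + 2×15.999 + 1×32.06 = 265.80 g/mol.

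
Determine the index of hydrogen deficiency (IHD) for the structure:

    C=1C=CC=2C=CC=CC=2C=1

7

Molecular formula from the SMILES: C10H8.
DoU = (2C + 2 + N − H − X)/2 = (2·10 + 2 + 0 − 8 − 0)/2 = 14/2 = 7.
(Structurally: 2 ring(s) + 5 π bond(s) = 7.)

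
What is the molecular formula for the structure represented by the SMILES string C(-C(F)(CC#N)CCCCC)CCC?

C12H22FN

Heavy atoms from the SMILES: 12 C, 1 F, 1 N.
Implicit hydrogens by atom environment:
  8 × C: 2 H each → 16
  2 × C: 3 H each → 6
  2 × C: no H
  1 × F: no H
  1 × N: no H
  Total hydrogens = 22.
Molecular formula: C12H22FN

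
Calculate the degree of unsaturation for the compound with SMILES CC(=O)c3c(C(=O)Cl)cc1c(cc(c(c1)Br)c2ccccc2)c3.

13

Molecular formula from the SMILES: C19H12BrClO2.
DoU = (2C + 2 + N − H − X)/2 = (2·19 + 2 + 0 − 12 − 2)/2 = 26/2 = 13.
(Structurally: 3 ring(s) + 10 π bond(s) = 13.)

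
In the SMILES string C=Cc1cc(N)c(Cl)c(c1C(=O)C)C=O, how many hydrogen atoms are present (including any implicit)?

10

Hydrogens are implicit in SMILES; fill each atom to its normal valence:
  5 × C (aromatic): no H
  2 × C: 1 H each → 2
  2 × O: no H
  1 × C: 3 H
  1 × C: 2 H
  1 × C (aromatic): 1 H
  1 × C: no H
  1 × Cl: no H
  1 × N: 2 H
  Total hydrogens = 10.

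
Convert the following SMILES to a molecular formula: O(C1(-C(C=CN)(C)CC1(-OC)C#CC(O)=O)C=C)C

C14H19NO4

Heavy atoms from the SMILES: 14 C, 1 N, 4 O.
Implicit hydrogens by atom environment:
  6 × C: no H
  3 × C: 3 H each → 9
  3 × C: 1 H each → 3
  3 × O: no H
  2 × C: 2 H each → 4
  1 × N: 2 H
  1 × O: 1 H
  Total hydrogens = 19.
Molecular formula: C14H19NO4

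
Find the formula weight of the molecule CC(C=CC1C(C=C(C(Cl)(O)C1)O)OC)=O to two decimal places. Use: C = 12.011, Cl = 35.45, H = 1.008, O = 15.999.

Molecular formula: C11H15ClO4.
M = 11×12.011 + 1×35.45 + 15×1.008 + 4×15.999 = 246.69 g/mol.

246.69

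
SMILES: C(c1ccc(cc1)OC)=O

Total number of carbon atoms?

8

The symbol for carbon appears 8 times in the SMILES. Lowercase c denotes aromatic carbon and counts toward C.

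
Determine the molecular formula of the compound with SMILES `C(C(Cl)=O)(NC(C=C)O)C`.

C6H10ClNO2

Heavy atoms from the SMILES: 6 C, 1 Cl, 1 N, 2 O.
Implicit hydrogens by atom environment:
  3 × C: 1 H each → 3
  1 × C: 3 H
  1 × C: 2 H
  1 × C: no H
  1 × Cl: no H
  1 × N: 1 H
  1 × O: 1 H
  1 × O: no H
  Total hydrogens = 10.
Molecular formula: C6H10ClNO2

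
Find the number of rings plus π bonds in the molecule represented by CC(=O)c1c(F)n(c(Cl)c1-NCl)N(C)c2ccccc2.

Molecular formula from the SMILES: C13H12Cl2FN3O.
DoU = (2C + 2 + N − H − X)/2 = (2·13 + 2 + 3 − 12 − 3)/2 = 16/2 = 8.
(Structurally: 2 ring(s) + 6 π bond(s) = 8.)

8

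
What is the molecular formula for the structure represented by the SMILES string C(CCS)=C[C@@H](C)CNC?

C8H17NS

Heavy atoms from the SMILES: 8 C, 1 N, 1 S.
Implicit hydrogens by atom environment:
  3 × C: 2 H each → 6
  3 × C: 1 H each → 3
  2 × C: 3 H each → 6
  1 × N: 1 H
  1 × S: 1 H
  Total hydrogens = 17.
Molecular formula: C8H17NS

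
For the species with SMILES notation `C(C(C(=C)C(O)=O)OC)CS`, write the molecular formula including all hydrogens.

Heavy atoms from the SMILES: 7 C, 3 O, 1 S.
Implicit hydrogens by atom environment:
  3 × C: 2 H each → 6
  2 × C: no H
  2 × O: no H
  1 × C: 3 H
  1 × C: 1 H
  1 × O: 1 H
  1 × S: 1 H
  Total hydrogens = 12.
Molecular formula: C7H12O3S

C7H12O3S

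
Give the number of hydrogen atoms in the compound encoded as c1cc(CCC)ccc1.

Hydrogens are implicit in SMILES; fill each atom to its normal valence:
  5 × C (aromatic): 1 H each → 5
  2 × C: 2 H each → 4
  1 × C: 3 H
  1 × C (aromatic): no H
  Total hydrogens = 12.

12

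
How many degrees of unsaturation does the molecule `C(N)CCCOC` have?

Molecular formula from the SMILES: C5H13NO.
DoU = (2C + 2 + N − H − X)/2 = (2·5 + 2 + 1 − 13 − 0)/2 = 0/2 = 0.
(Structurally: 0 ring(s) + 0 π bond(s) = 0.)

0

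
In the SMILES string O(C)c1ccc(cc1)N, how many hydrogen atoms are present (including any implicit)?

Hydrogens are implicit in SMILES; fill each atom to its normal valence:
  4 × C (aromatic): 1 H each → 4
  2 × C (aromatic): no H
  1 × C: 3 H
  1 × N: 2 H
  1 × O: no H
  Total hydrogens = 9.

9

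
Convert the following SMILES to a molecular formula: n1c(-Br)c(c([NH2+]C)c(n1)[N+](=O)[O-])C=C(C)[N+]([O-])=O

C8H9BrN5O4+

Heavy atoms from the SMILES: 1 Br, 8 C, 5 N, 4 O.
Implicit hydrogens by atom environment:
  4 × C (aromatic): no H
  2 × C: 3 H each → 6
  2 × N (aromatic): no H
  2 × N (charge +1): no H
  2 × O: no H
  2 × O (charge -1): no H
  1 × Br: no H
  1 × C: 1 H
  1 × C: no H
  1 × N (charge +1): 2 H
  Total hydrogens = 9.
Net charge +1.
Molecular formula: C8H9BrN5O4+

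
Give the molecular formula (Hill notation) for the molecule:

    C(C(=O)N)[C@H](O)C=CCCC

C8H15NO2

Heavy atoms from the SMILES: 8 C, 1 N, 2 O.
Implicit hydrogens by atom environment:
  3 × C: 2 H each → 6
  3 × C: 1 H each → 3
  1 × C: 3 H
  1 × C: no H
  1 × N: 2 H
  1 × O: 1 H
  1 × O: no H
  Total hydrogens = 15.
Molecular formula: C8H15NO2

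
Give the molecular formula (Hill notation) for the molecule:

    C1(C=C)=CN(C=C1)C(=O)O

Heavy atoms from the SMILES: 7 C, 1 N, 2 O.
Implicit hydrogens by atom environment:
  3 × C (aromatic): 1 H each → 3
  1 × C: 2 H
  1 × C: 1 H
  1 × C (aromatic): no H
  1 × C: no H
  1 × N (aromatic): no H
  1 × O: 1 H
  1 × O: no H
  Total hydrogens = 7.
Molecular formula: C7H7NO2

C7H7NO2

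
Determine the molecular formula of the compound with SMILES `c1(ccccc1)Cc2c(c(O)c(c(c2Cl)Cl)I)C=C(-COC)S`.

Heavy atoms from the SMILES: 17 C, 2 Cl, 1 I, 2 O, 1 S.
Implicit hydrogens by atom environment:
  7 × C (aromatic): no H
  5 × C (aromatic): 1 H each → 5
  2 × C: 2 H each → 4
  2 × Cl: no H
  1 × C: 3 H
  1 × C: 1 H
  1 × C: no H
  1 × I: no H
  1 × O: 1 H
  1 × O: no H
  1 × S: 1 H
  Total hydrogens = 15.
Molecular formula: C17H15Cl2IO2S

C17H15Cl2IO2S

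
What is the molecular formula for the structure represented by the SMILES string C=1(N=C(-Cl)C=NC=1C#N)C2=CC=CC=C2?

Heavy atoms from the SMILES: 11 C, 1 Cl, 3 N.
Implicit hydrogens by atom environment:
  6 × C (aromatic): 1 H each → 6
  4 × C (aromatic): no H
  2 × N (aromatic): no H
  1 × C: no H
  1 × Cl: no H
  1 × N: no H
  Total hydrogens = 6.
Molecular formula: C11H6ClN3

C11H6ClN3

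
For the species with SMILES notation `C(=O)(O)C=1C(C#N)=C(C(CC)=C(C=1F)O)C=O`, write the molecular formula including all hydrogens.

Heavy atoms from the SMILES: 11 C, 1 F, 1 N, 4 O.
Implicit hydrogens by atom environment:
  6 × C (aromatic): no H
  2 × C: no H
  2 × O: 1 H each → 2
  2 × O: no H
  1 × C: 3 H
  1 × C: 2 H
  1 × C: 1 H
  1 × F: no H
  1 × N: no H
  Total hydrogens = 8.
Molecular formula: C11H8FNO4

C11H8FNO4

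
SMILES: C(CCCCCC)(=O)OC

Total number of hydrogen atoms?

16

Hydrogens are implicit in SMILES; fill each atom to its normal valence:
  5 × C: 2 H each → 10
  2 × C: 3 H each → 6
  2 × O: no H
  1 × C: no H
  Total hydrogens = 16.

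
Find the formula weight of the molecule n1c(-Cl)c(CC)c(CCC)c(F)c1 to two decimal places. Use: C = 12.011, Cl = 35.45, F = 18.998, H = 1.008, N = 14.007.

Molecular formula: C10H13ClFN.
M = 10×12.011 + 1×35.45 + 1×18.998 + 13×1.008 + 1×14.007 = 201.67 g/mol.

201.67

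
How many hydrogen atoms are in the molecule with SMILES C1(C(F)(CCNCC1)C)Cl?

Hydrogens are implicit in SMILES; fill each atom to its normal valence:
  4 × C: 2 H each → 8
  1 × C: 3 H
  1 × C: 1 H
  1 × C: no H
  1 × Cl: no H
  1 × F: no H
  1 × N: 1 H
  Total hydrogens = 13.

13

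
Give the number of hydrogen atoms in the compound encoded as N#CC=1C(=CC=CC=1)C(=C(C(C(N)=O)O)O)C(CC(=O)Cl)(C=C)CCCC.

23

Hydrogens are implicit in SMILES; fill each atom to its normal valence:
  6 × C: no H
  5 × C: 2 H each → 10
  4 × C (aromatic): 1 H each → 4
  2 × C: 1 H each → 2
  2 × C (aromatic): no H
  2 × O: 1 H each → 2
  2 × O: no H
  1 × C: 3 H
  1 × Cl: no H
  1 × N: 2 H
  1 × N: no H
  Total hydrogens = 23.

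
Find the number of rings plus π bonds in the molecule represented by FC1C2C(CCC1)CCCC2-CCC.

Molecular formula from the SMILES: C13H23F.
DoU = (2C + 2 + N − H − X)/2 = (2·13 + 2 + 0 − 23 − 1)/2 = 4/2 = 2.
(Structurally: 2 ring(s) + 0 π bond(s) = 2.)

2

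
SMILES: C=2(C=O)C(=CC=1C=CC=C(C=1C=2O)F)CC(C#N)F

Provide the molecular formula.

Heavy atoms from the SMILES: 14 C, 2 F, 1 N, 2 O.
Implicit hydrogens by atom environment:
  6 × C (aromatic): no H
  4 × C (aromatic): 1 H each → 4
  2 × C: 1 H each → 2
  2 × F: no H
  1 × C: 2 H
  1 × C: no H
  1 × N: no H
  1 × O: 1 H
  1 × O: no H
  Total hydrogens = 9.
Molecular formula: C14H9F2NO2

C14H9F2NO2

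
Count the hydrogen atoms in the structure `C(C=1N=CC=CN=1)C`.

Hydrogens are implicit in SMILES; fill each atom to its normal valence:
  3 × C (aromatic): 1 H each → 3
  2 × N (aromatic): no H
  1 × C: 3 H
  1 × C: 2 H
  1 × C (aromatic): no H
  Total hydrogens = 8.

8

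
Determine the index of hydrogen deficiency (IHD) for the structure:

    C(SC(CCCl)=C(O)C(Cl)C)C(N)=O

2

Molecular formula from the SMILES: C8H13Cl2NO2S.
DoU = (2C + 2 + N − H − X)/2 = (2·8 + 2 + 1 − 13 − 2)/2 = 4/2 = 2.
(Structurally: 0 ring(s) + 2 π bond(s) = 2.)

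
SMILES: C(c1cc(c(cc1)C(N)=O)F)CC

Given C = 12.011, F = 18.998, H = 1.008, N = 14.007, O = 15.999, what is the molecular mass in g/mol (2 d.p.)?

Molecular formula: C10H12FNO.
M = 10×12.011 + 1×18.998 + 12×1.008 + 1×14.007 + 1×15.999 = 181.21 g/mol.

181.21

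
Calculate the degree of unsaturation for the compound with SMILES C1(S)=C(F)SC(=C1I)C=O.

Molecular formula from the SMILES: C5H2FIOS2.
DoU = (2C + 2 + N − H − X)/2 = (2·5 + 2 + 0 − 2 − 2)/2 = 8/2 = 4.
(Structurally: 1 ring(s) + 3 π bond(s) = 4.)

4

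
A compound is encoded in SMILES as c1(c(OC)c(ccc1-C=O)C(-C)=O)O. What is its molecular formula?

Heavy atoms from the SMILES: 10 C, 4 O.
Implicit hydrogens by atom environment:
  4 × C (aromatic): no H
  3 × O: no H
  2 × C: 3 H each → 6
  2 × C (aromatic): 1 H each → 2
  1 × C: 1 H
  1 × C: no H
  1 × O: 1 H
  Total hydrogens = 10.
Molecular formula: C10H10O4

C10H10O4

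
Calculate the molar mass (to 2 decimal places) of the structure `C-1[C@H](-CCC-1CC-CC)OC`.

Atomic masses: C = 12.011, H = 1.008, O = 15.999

156.27

Molecular formula: C10H20O.
M = 10×12.011 + 20×1.008 + 1×15.999 = 156.27 g/mol.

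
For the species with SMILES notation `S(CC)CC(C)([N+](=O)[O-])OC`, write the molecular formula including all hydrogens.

C6H13NO3S

Heavy atoms from the SMILES: 6 C, 1 N, 3 O, 1 S.
Implicit hydrogens by atom environment:
  3 × C: 3 H each → 9
  2 × C: 2 H each → 4
  2 × O: no H
  1 × C: no H
  1 × N (charge +1): no H
  1 × O (charge -1): no H
  1 × S: no H
  Total hydrogens = 13.
Molecular formula: C6H13NO3S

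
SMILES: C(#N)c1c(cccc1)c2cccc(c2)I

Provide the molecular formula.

C13H8IN

Heavy atoms from the SMILES: 13 C, 1 I, 1 N.
Implicit hydrogens by atom environment:
  8 × C (aromatic): 1 H each → 8
  4 × C (aromatic): no H
  1 × C: no H
  1 × I: no H
  1 × N: no H
  Total hydrogens = 8.
Molecular formula: C13H8IN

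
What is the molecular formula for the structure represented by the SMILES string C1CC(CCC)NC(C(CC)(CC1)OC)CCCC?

C17H35NO

Heavy atoms from the SMILES: 17 C, 1 N, 1 O.
Implicit hydrogens by atom environment:
  10 × C: 2 H each → 20
  4 × C: 3 H each → 12
  2 × C: 1 H each → 2
  1 × C: no H
  1 × N: 1 H
  1 × O: no H
  Total hydrogens = 35.
Molecular formula: C17H35NO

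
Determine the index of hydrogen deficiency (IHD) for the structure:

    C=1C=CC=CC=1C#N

Molecular formula from the SMILES: C7H5N.
DoU = (2C + 2 + N − H − X)/2 = (2·7 + 2 + 1 − 5 − 0)/2 = 12/2 = 6.
(Structurally: 1 ring(s) + 5 π bond(s) = 6.)

6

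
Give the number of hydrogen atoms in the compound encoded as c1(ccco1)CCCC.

Hydrogens are implicit in SMILES; fill each atom to its normal valence:
  3 × C: 2 H each → 6
  3 × C (aromatic): 1 H each → 3
  1 × C: 3 H
  1 × C (aromatic): no H
  1 × O (aromatic): no H
  Total hydrogens = 12.

12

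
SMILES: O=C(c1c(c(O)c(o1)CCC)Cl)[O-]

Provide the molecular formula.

Heavy atoms from the SMILES: 8 C, 1 Cl, 4 O.
Implicit hydrogens by atom environment:
  4 × C (aromatic): no H
  2 × C: 2 H each → 4
  1 × C: 3 H
  1 × C: no H
  1 × Cl: no H
  1 × O: 1 H
  1 × O (aromatic): no H
  1 × O: no H
  1 × O (charge -1): no H
  Total hydrogens = 8.
Net charge -1.
Molecular formula: C8H8ClO4-

C8H8ClO4-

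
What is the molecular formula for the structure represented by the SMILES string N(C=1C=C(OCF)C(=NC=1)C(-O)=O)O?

Heavy atoms from the SMILES: 7 C, 1 F, 2 N, 4 O.
Implicit hydrogens by atom environment:
  3 × C (aromatic): no H
  2 × C (aromatic): 1 H each → 2
  2 × O: 1 H each → 2
  2 × O: no H
  1 × C: 2 H
  1 × C: no H
  1 × F: no H
  1 × N: 1 H
  1 × N (aromatic): no H
  Total hydrogens = 7.
Molecular formula: C7H7FN2O4

C7H7FN2O4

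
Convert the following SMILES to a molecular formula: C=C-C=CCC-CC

Heavy atoms from the SMILES: 8 C.
Implicit hydrogens by atom environment:
  4 × C: 2 H each → 8
  3 × C: 1 H each → 3
  1 × C: 3 H
  Total hydrogens = 14.
Molecular formula: C8H14

C8H14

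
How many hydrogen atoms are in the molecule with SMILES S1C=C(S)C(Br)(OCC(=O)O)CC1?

Hydrogens are implicit in SMILES; fill each atom to its normal valence:
  3 × C: 2 H each → 6
  3 × C: no H
  2 × O: no H
  1 × Br: no H
  1 × C: 1 H
  1 × O: 1 H
  1 × S: 1 H
  1 × S: no H
  Total hydrogens = 9.

9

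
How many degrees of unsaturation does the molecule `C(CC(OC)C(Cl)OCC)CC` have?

0

Molecular formula from the SMILES: C9H19ClO2.
DoU = (2C + 2 + N − H − X)/2 = (2·9 + 2 + 0 − 19 − 1)/2 = 0/2 = 0.
(Structurally: 0 ring(s) + 0 π bond(s) = 0.)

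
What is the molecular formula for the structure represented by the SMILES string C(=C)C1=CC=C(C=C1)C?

Heavy atoms from the SMILES: 9 C.
Implicit hydrogens by atom environment:
  4 × C (aromatic): 1 H each → 4
  2 × C (aromatic): no H
  1 × C: 3 H
  1 × C: 2 H
  1 × C: 1 H
  Total hydrogens = 10.
Molecular formula: C9H10

C9H10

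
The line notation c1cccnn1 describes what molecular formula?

Heavy atoms from the SMILES: 4 C, 2 N.
Implicit hydrogens by atom environment:
  4 × C (aromatic): 1 H each → 4
  2 × N (aromatic): no H
  Total hydrogens = 4.
Molecular formula: C4H4N2

C4H4N2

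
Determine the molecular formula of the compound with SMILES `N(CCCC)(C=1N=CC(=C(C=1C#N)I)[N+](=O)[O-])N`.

C10H12IN5O2

Heavy atoms from the SMILES: 10 C, 1 I, 5 N, 2 O.
Implicit hydrogens by atom environment:
  4 × C (aromatic): no H
  3 × C: 2 H each → 6
  2 × N: no H
  1 × C: 3 H
  1 × C (aromatic): 1 H
  1 × C: no H
  1 × I: no H
  1 × N: 2 H
  1 × N (aromatic): no H
  1 × N (charge +1): no H
  1 × O: no H
  1 × O (charge -1): no H
  Total hydrogens = 12.
Molecular formula: C10H12IN5O2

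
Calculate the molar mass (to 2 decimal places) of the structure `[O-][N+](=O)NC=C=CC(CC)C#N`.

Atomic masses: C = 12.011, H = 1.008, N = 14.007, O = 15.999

Molecular formula: C7H9N3O2.
M = 7×12.011 + 9×1.008 + 3×14.007 + 2×15.999 = 167.17 g/mol.

167.17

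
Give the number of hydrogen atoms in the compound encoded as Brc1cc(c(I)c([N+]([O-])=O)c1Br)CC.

Hydrogens are implicit in SMILES; fill each atom to its normal valence:
  5 × C (aromatic): no H
  2 × Br: no H
  1 × C: 3 H
  1 × C: 2 H
  1 × C (aromatic): 1 H
  1 × I: no H
  1 × N (charge +1): no H
  1 × O: no H
  1 × O (charge -1): no H
  Total hydrogens = 6.

6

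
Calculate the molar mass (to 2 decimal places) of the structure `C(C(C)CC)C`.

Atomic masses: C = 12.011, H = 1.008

Molecular formula: C6H14.
M = 6×12.011 + 14×1.008 = 86.18 g/mol.

86.18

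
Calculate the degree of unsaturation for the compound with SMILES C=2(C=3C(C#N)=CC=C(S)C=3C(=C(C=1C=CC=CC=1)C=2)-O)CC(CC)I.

13

Molecular formula from the SMILES: C21H18INOS.
DoU = (2C + 2 + N − H − X)/2 = (2·21 + 2 + 1 − 18 − 1)/2 = 26/2 = 13.
(Structurally: 3 ring(s) + 10 π bond(s) = 13.)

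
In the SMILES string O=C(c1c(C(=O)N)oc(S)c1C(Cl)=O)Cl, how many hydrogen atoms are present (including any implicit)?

3

Hydrogens are implicit in SMILES; fill each atom to its normal valence:
  4 × C (aromatic): no H
  3 × C: no H
  3 × O: no H
  2 × Cl: no H
  1 × N: 2 H
  1 × O (aromatic): no H
  1 × S: 1 H
  Total hydrogens = 3.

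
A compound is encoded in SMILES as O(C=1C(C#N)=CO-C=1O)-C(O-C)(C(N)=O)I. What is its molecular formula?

C8H7IN2O5

Heavy atoms from the SMILES: 8 C, 1 I, 2 N, 5 O.
Implicit hydrogens by atom environment:
  3 × C (aromatic): no H
  3 × C: no H
  3 × O: no H
  1 × C: 3 H
  1 × C (aromatic): 1 H
  1 × I: no H
  1 × N: 2 H
  1 × N: no H
  1 × O: 1 H
  1 × O (aromatic): no H
  Total hydrogens = 7.
Molecular formula: C8H7IN2O5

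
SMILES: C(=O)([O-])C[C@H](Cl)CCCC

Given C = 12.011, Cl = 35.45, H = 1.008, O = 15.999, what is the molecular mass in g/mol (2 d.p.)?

163.62

Molecular formula: C7H12ClO2-.
M = 7×12.011 + 1×35.45 + 12×1.008 + 2×15.999 = 163.62 g/mol.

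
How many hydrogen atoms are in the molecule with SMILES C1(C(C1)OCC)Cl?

Hydrogens are implicit in SMILES; fill each atom to its normal valence:
  2 × C: 2 H each → 4
  2 × C: 1 H each → 2
  1 × C: 3 H
  1 × Cl: no H
  1 × O: no H
  Total hydrogens = 9.

9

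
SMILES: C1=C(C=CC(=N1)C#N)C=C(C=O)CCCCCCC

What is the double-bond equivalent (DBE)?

Molecular formula from the SMILES: C16H20N2O.
DoU = (2C + 2 + N − H − X)/2 = (2·16 + 2 + 2 − 20 − 0)/2 = 16/2 = 8.
(Structurally: 1 ring(s) + 7 π bond(s) = 8.)

8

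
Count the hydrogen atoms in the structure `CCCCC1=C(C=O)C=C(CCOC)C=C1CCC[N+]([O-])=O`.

Hydrogens are implicit in SMILES; fill each atom to its normal valence:
  8 × C: 2 H each → 16
  4 × C (aromatic): no H
  3 × O: no H
  2 × C: 3 H each → 6
  2 × C (aromatic): 1 H each → 2
  1 × C: 1 H
  1 × N (charge +1): no H
  1 × O (charge -1): no H
  Total hydrogens = 25.

25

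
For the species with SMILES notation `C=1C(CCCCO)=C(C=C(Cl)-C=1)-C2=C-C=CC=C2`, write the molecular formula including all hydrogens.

C16H17ClO

Heavy atoms from the SMILES: 16 C, 1 Cl, 1 O.
Implicit hydrogens by atom environment:
  8 × C (aromatic): 1 H each → 8
  4 × C: 2 H each → 8
  4 × C (aromatic): no H
  1 × Cl: no H
  1 × O: 1 H
  Total hydrogens = 17.
Molecular formula: C16H17ClO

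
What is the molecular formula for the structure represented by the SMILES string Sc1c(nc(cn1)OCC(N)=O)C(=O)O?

Heavy atoms from the SMILES: 7 C, 3 N, 4 O, 1 S.
Implicit hydrogens by atom environment:
  3 × C (aromatic): no H
  3 × O: no H
  2 × C: no H
  2 × N (aromatic): no H
  1 × C: 2 H
  1 × C (aromatic): 1 H
  1 × N: 2 H
  1 × O: 1 H
  1 × S: 1 H
  Total hydrogens = 7.
Molecular formula: C7H7N3O4S

C7H7N3O4S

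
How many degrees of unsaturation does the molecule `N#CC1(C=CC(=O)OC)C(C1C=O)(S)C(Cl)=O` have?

Molecular formula from the SMILES: C10H8ClNO4S.
DoU = (2C + 2 + N − H − X)/2 = (2·10 + 2 + 1 − 8 − 1)/2 = 14/2 = 7.
(Structurally: 1 ring(s) + 6 π bond(s) = 7.)

7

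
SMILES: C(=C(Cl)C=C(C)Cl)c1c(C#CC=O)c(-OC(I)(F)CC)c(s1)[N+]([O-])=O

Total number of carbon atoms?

The symbol for carbon appears 15 times in the SMILES. Lowercase c denotes aromatic carbon and counts toward C.

15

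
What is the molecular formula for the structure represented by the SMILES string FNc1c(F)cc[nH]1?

C4H4F2N2

Heavy atoms from the SMILES: 4 C, 2 F, 2 N.
Implicit hydrogens by atom environment:
  2 × C (aromatic): 1 H each → 2
  2 × C (aromatic): no H
  2 × F: no H
  1 × N (aromatic): 1 H
  1 × N: 1 H
  Total hydrogens = 4.
Molecular formula: C4H4F2N2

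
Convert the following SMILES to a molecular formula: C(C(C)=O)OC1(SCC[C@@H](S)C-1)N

C8H15NO2S2

Heavy atoms from the SMILES: 8 C, 1 N, 2 O, 2 S.
Implicit hydrogens by atom environment:
  4 × C: 2 H each → 8
  2 × C: no H
  2 × O: no H
  1 × C: 3 H
  1 × C: 1 H
  1 × N: 2 H
  1 × S: 1 H
  1 × S: no H
  Total hydrogens = 15.
Molecular formula: C8H15NO2S2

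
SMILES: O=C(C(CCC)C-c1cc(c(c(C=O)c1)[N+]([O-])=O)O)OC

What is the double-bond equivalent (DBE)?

Molecular formula from the SMILES: C14H17NO6.
DoU = (2C + 2 + N − H − X)/2 = (2·14 + 2 + 1 − 17 − 0)/2 = 14/2 = 7.
(Structurally: 1 ring(s) + 6 π bond(s) = 7.)

7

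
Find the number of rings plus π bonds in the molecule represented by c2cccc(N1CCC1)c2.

Molecular formula from the SMILES: C9H11N.
DoU = (2C + 2 + N − H − X)/2 = (2·9 + 2 + 1 − 11 − 0)/2 = 10/2 = 5.
(Structurally: 2 ring(s) + 3 π bond(s) = 5.)

5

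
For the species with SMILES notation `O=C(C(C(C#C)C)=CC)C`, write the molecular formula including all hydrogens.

C9H12O

Heavy atoms from the SMILES: 9 C, 1 O.
Implicit hydrogens by atom environment:
  3 × C: 3 H each → 9
  3 × C: 1 H each → 3
  3 × C: no H
  1 × O: no H
  Total hydrogens = 12.
Molecular formula: C9H12O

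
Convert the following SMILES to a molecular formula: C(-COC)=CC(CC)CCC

C10H20O

Heavy atoms from the SMILES: 10 C, 1 O.
Implicit hydrogens by atom environment:
  4 × C: 2 H each → 8
  3 × C: 3 H each → 9
  3 × C: 1 H each → 3
  1 × O: no H
  Total hydrogens = 20.
Molecular formula: C10H20O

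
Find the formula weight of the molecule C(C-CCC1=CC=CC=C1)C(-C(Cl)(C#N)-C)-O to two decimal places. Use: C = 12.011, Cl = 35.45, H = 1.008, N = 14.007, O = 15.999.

251.75

Molecular formula: C14H18ClNO.
M = 14×12.011 + 1×35.45 + 18×1.008 + 1×14.007 + 1×15.999 = 251.75 g/mol.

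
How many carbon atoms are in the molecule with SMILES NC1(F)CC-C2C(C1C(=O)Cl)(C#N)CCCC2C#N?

The symbol for carbon appears 13 times in the SMILES. (Cl is a single chlorine, not C + l.)

13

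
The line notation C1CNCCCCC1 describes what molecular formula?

Heavy atoms from the SMILES: 7 C, 1 N.
Implicit hydrogens by atom environment:
  7 × C: 2 H each → 14
  1 × N: 1 H
  Total hydrogens = 15.
Molecular formula: C7H15N

C7H15N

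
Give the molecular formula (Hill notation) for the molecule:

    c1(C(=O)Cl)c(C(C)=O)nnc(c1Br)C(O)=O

Heavy atoms from the SMILES: 1 Br, 8 C, 1 Cl, 2 N, 4 O.
Implicit hydrogens by atom environment:
  4 × C (aromatic): no H
  3 × C: no H
  3 × O: no H
  2 × N (aromatic): no H
  1 × Br: no H
  1 × C: 3 H
  1 × Cl: no H
  1 × O: 1 H
  Total hydrogens = 4.
Molecular formula: C8H4BrClN2O4

C8H4BrClN2O4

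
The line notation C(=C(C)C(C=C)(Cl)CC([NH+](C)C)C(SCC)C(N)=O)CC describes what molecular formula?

C16H30ClN2OS+

Heavy atoms from the SMILES: 16 C, 1 Cl, 2 N, 1 O, 1 S.
Implicit hydrogens by atom environment:
  5 × C: 3 H each → 15
  4 × C: 2 H each → 8
  4 × C: 1 H each → 4
  3 × C: no H
  1 × Cl: no H
  1 × N: 2 H
  1 × N (charge +1): 1 H
  1 × O: no H
  1 × S: no H
  Total hydrogens = 30.
Net charge +1.
Molecular formula: C16H30ClN2OS+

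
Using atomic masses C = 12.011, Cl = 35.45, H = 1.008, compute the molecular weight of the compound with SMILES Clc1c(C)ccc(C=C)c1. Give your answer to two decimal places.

152.62

Molecular formula: C9H9Cl.
M = 9×12.011 + 1×35.45 + 9×1.008 = 152.62 g/mol.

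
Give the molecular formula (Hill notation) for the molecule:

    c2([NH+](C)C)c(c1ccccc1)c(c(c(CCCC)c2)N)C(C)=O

C20H27N2O+

Heavy atoms from the SMILES: 20 C, 2 N, 1 O.
Implicit hydrogens by atom environment:
  6 × C (aromatic): 1 H each → 6
  6 × C (aromatic): no H
  4 × C: 3 H each → 12
  3 × C: 2 H each → 6
  1 × C: no H
  1 × N: 2 H
  1 × N (charge +1): 1 H
  1 × O: no H
  Total hydrogens = 27.
Net charge +1.
Molecular formula: C20H27N2O+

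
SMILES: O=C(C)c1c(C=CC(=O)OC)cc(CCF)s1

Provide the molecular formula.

C12H13FO3S

Heavy atoms from the SMILES: 12 C, 1 F, 3 O, 1 S.
Implicit hydrogens by atom environment:
  3 × C (aromatic): no H
  3 × O: no H
  2 × C: 3 H each → 6
  2 × C: 2 H each → 4
  2 × C: 1 H each → 2
  2 × C: no H
  1 × C (aromatic): 1 H
  1 × F: no H
  1 × S (aromatic): no H
  Total hydrogens = 13.
Molecular formula: C12H13FO3S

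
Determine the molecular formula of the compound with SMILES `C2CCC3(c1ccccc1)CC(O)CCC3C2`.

Heavy atoms from the SMILES: 16 C, 1 O.
Implicit hydrogens by atom environment:
  7 × C: 2 H each → 14
  5 × C (aromatic): 1 H each → 5
  2 × C: 1 H each → 2
  1 × C: no H
  1 × C (aromatic): no H
  1 × O: 1 H
  Total hydrogens = 22.
Molecular formula: C16H22O

C16H22O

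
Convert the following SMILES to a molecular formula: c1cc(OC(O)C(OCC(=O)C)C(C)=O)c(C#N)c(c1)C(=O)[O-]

Heavy atoms from the SMILES: 15 C, 1 N, 7 O.
Implicit hydrogens by atom environment:
  5 × O: no H
  4 × C: no H
  3 × C (aromatic): 1 H each → 3
  3 × C (aromatic): no H
  2 × C: 3 H each → 6
  2 × C: 1 H each → 2
  1 × C: 2 H
  1 × N: no H
  1 × O: 1 H
  1 × O (charge -1): no H
  Total hydrogens = 14.
Net charge -1.
Molecular formula: C15H14NO7-

C15H14NO7-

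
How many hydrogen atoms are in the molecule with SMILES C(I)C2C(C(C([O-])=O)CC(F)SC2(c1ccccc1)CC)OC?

Hydrogens are implicit in SMILES; fill each atom to its normal valence:
  5 × C (aromatic): 1 H each → 5
  4 × C: 1 H each → 4
  3 × C: 2 H each → 6
  2 × C: 3 H each → 6
  2 × C: no H
  2 × O: no H
  1 × C (aromatic): no H
  1 × F: no H
  1 × I: no H
  1 × O (charge -1): no H
  1 × S: no H
  Total hydrogens = 21.

21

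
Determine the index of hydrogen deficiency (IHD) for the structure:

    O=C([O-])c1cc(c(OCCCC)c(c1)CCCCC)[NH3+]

Molecular formula from the SMILES: C16H25NO3.
DoU = (2C + 2 + N − H − X)/2 = (2·16 + 2 + 1 − 25 − 0)/2 = 10/2 = 5.
(Structurally: 1 ring(s) + 4 π bond(s) = 5.)

5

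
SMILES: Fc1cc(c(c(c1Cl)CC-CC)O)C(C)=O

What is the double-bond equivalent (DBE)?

Molecular formula from the SMILES: C12H14ClFO2.
DoU = (2C + 2 + N − H − X)/2 = (2·12 + 2 + 0 − 14 − 2)/2 = 10/2 = 5.
(Structurally: 1 ring(s) + 4 π bond(s) = 5.)

5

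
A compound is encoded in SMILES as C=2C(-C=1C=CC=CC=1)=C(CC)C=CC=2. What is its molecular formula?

Heavy atoms from the SMILES: 14 C.
Implicit hydrogens by atom environment:
  9 × C (aromatic): 1 H each → 9
  3 × C (aromatic): no H
  1 × C: 3 H
  1 × C: 2 H
  Total hydrogens = 14.
Molecular formula: C14H14

C14H14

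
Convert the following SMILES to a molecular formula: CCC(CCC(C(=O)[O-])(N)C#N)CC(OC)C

C12H21N2O3-

Heavy atoms from the SMILES: 12 C, 2 N, 3 O.
Implicit hydrogens by atom environment:
  4 × C: 2 H each → 8
  3 × C: 3 H each → 9
  3 × C: no H
  2 × C: 1 H each → 2
  2 × O: no H
  1 × N: 2 H
  1 × N: no H
  1 × O (charge -1): no H
  Total hydrogens = 21.
Net charge -1.
Molecular formula: C12H21N2O3-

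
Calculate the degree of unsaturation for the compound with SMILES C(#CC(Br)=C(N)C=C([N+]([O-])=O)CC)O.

5

Molecular formula from the SMILES: C8H9BrN2O3.
DoU = (2C + 2 + N − H − X)/2 = (2·8 + 2 + 2 − 9 − 1)/2 = 10/2 = 5.
(Structurally: 0 ring(s) + 5 π bond(s) = 5.)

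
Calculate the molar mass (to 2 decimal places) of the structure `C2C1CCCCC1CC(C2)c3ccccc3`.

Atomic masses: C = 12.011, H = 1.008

214.35

Molecular formula: C16H22.
M = 16×12.011 + 22×1.008 = 214.35 g/mol.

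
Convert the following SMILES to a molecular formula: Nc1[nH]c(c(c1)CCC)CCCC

C11H20N2

Heavy atoms from the SMILES: 11 C, 2 N.
Implicit hydrogens by atom environment:
  5 × C: 2 H each → 10
  3 × C (aromatic): no H
  2 × C: 3 H each → 6
  1 × C (aromatic): 1 H
  1 × N: 2 H
  1 × N (aromatic): 1 H
  Total hydrogens = 20.
Molecular formula: C11H20N2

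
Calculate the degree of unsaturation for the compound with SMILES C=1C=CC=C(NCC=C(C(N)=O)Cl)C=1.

6

Molecular formula from the SMILES: C10H11ClN2O.
DoU = (2C + 2 + N − H − X)/2 = (2·10 + 2 + 2 − 11 − 1)/2 = 12/2 = 6.
(Structurally: 1 ring(s) + 5 π bond(s) = 6.)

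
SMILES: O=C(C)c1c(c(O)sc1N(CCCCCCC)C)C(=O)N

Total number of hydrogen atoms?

Hydrogens are implicit in SMILES; fill each atom to its normal valence:
  6 × C: 2 H each → 12
  4 × C (aromatic): no H
  3 × C: 3 H each → 9
  2 × C: no H
  2 × O: no H
  1 × N: 2 H
  1 × N: no H
  1 × O: 1 H
  1 × S (aromatic): no H
  Total hydrogens = 24.

24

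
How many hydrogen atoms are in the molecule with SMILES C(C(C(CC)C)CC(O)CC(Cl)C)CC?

Hydrogens are implicit in SMILES; fill each atom to its normal valence:
  5 × C: 2 H each → 10
  4 × C: 3 H each → 12
  4 × C: 1 H each → 4
  1 × Cl: no H
  1 × O: 1 H
  Total hydrogens = 27.

27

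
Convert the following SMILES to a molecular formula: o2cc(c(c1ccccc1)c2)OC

C11H10O2

Heavy atoms from the SMILES: 11 C, 2 O.
Implicit hydrogens by atom environment:
  7 × C (aromatic): 1 H each → 7
  3 × C (aromatic): no H
  1 × C: 3 H
  1 × O (aromatic): no H
  1 × O: no H
  Total hydrogens = 10.
Molecular formula: C11H10O2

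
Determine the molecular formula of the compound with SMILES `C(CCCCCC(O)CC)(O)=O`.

Heavy atoms from the SMILES: 9 C, 3 O.
Implicit hydrogens by atom environment:
  6 × C: 2 H each → 12
  2 × O: 1 H each → 2
  1 × C: 3 H
  1 × C: 1 H
  1 × C: no H
  1 × O: no H
  Total hydrogens = 18.
Molecular formula: C9H18O3

C9H18O3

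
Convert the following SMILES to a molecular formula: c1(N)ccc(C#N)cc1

C7H6N2

Heavy atoms from the SMILES: 7 C, 2 N.
Implicit hydrogens by atom environment:
  4 × C (aromatic): 1 H each → 4
  2 × C (aromatic): no H
  1 × C: no H
  1 × N: 2 H
  1 × N: no H
  Total hydrogens = 6.
Molecular formula: C7H6N2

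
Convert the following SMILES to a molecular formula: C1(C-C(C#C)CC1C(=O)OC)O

Heavy atoms from the SMILES: 9 C, 3 O.
Implicit hydrogens by atom environment:
  4 × C: 1 H each → 4
  2 × C: 2 H each → 4
  2 × C: no H
  2 × O: no H
  1 × C: 3 H
  1 × O: 1 H
  Total hydrogens = 12.
Molecular formula: C9H12O3

C9H12O3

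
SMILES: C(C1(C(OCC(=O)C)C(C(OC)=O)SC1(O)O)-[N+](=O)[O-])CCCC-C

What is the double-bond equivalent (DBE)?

4

Molecular formula from the SMILES: C15H25NO8S.
DoU = (2C + 2 + N − H − X)/2 = (2·15 + 2 + 1 − 25 − 0)/2 = 8/2 = 4.
(Structurally: 1 ring(s) + 3 π bond(s) = 4.)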